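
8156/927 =8156/927 = 8.80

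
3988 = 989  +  2999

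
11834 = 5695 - - 6139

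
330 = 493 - 163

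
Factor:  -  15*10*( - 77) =11550 = 2^1*3^1*5^2 * 7^1*11^1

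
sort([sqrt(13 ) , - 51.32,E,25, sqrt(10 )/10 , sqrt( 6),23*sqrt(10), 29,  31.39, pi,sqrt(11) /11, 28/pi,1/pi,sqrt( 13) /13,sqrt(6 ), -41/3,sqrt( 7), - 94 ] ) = [ - 94, - 51.32, -41/3,sqrt(13 )/13, sqrt( 11)/11,sqrt(10) /10,1/pi,sqrt(6),sqrt (6 ),sqrt(7),E, pi,  sqrt(13), 28/pi,25,29, 31.39,23*sqrt(10)]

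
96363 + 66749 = 163112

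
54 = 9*6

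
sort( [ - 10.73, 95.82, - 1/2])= [-10.73, - 1/2,95.82 ] 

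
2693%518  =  103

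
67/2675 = 67/2675=   0.03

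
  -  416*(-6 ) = 2496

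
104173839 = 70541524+33632315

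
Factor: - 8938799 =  - 8938799^1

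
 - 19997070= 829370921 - 849367991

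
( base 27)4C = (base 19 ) 66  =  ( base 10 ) 120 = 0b1111000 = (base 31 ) 3r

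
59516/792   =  14879/198 = 75.15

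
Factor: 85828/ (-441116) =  - 13^( - 1)*17^( - 1) * 43^1 = - 43/221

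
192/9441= 64/3147 = 0.02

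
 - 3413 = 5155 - 8568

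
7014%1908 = 1290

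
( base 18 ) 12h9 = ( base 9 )10280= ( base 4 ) 1222023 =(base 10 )6795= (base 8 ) 15213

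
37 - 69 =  - 32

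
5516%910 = 56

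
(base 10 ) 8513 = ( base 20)115d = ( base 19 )14B1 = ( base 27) bi8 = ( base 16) 2141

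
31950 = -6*( - 5325) 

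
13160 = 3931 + 9229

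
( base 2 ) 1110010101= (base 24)1E5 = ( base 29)12I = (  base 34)QX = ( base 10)917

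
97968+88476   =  186444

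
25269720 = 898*28140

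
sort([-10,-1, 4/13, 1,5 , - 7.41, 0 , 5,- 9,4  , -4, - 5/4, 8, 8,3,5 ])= [ - 10, - 9, - 7.41, - 4,-5/4, -1, 0,4/13, 1, 3 , 4, 5,5,5, 8, 8 ]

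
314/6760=157/3380  =  0.05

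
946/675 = 1+271/675 = 1.40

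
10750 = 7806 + 2944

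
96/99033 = 32/33011 = 0.00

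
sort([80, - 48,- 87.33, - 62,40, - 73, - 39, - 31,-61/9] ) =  [  -  87.33, - 73,-62, - 48, - 39, - 31, - 61/9,40,80 ] 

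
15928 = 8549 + 7379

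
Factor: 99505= 5^1*7^1*2843^1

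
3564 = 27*132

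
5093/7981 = 5093/7981 = 0.64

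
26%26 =0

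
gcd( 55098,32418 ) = 18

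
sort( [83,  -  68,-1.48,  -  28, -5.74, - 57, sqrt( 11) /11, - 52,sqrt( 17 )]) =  [  -  68,-57 ,- 52, - 28, - 5.74,- 1.48,  sqrt( 11) /11, sqrt( 17), 83]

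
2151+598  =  2749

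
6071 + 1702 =7773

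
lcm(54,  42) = 378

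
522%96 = 42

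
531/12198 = 177/4066 = 0.04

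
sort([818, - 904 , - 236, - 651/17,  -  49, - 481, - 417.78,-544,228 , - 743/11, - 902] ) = [ - 904, - 902, - 544,- 481, - 417.78, - 236, - 743/11, - 49, - 651/17, 228, 818]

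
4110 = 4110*1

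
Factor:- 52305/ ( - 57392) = 2^( - 4 )*  3^1 * 5^1*11^1*17^( - 1)*211^(-1 )* 317^1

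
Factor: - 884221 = -13^1*17^1*4001^1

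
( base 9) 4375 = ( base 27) 4be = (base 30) 3hh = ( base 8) 6233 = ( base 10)3227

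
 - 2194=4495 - 6689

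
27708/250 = 13854/125 = 110.83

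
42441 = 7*6063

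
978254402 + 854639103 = 1832893505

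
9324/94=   99 + 9/47 = 99.19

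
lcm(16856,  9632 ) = 67424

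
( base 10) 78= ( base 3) 2220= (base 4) 1032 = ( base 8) 116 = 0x4e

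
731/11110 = 731/11110= 0.07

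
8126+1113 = 9239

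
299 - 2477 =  - 2178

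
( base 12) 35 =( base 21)1K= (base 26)1F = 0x29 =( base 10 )41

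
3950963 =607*6509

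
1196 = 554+642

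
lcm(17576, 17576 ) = 17576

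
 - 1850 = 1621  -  3471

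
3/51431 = 3/51431= 0.00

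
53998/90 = 26999/45 = 599.98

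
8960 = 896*10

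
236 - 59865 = -59629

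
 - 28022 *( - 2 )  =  56044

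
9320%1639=1125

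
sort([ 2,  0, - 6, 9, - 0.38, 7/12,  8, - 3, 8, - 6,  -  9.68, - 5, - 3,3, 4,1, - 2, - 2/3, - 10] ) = [ - 10,-9.68, - 6, - 6, - 5, - 3, - 3, - 2, - 2/3, - 0.38,0, 7/12,1,2,3,4, 8,8 , 9] 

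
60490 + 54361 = 114851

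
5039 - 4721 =318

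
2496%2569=2496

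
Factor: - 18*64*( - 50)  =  57600 = 2^8*3^2 * 5^2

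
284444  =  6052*47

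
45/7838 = 45/7838 =0.01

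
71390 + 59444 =130834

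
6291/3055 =6291/3055 = 2.06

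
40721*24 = 977304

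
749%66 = 23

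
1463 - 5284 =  -3821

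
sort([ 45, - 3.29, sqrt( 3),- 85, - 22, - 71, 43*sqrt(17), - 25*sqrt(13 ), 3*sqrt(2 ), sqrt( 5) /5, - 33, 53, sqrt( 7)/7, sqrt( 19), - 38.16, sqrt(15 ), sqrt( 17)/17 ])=[ - 25*sqrt( 13), - 85, - 71,- 38.16, - 33, - 22, - 3.29 , sqrt(17)/17, sqrt( 7)/7, sqrt(5) /5,  sqrt(3),sqrt(15 ), 3*sqrt( 2 ), sqrt(19), 45,53 , 43*sqrt( 17 )]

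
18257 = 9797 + 8460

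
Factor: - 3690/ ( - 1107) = 2^1*3^( - 1 )*5^1 =10/3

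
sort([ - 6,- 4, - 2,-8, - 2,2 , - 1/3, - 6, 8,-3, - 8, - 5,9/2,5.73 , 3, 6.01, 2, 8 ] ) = [ - 8,  -  8,- 6, -6, - 5 , - 4,  -  3,-2, - 2, - 1/3,2, 2 , 3, 9/2,5.73,6.01,  8,8 ]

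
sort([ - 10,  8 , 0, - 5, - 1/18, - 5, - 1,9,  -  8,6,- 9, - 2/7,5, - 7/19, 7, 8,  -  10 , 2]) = [  -  10, - 10,-9, - 8,-5, -5,-1, - 7/19, - 2/7,-1/18,  0,2,  5,  6,7,8,8,9] 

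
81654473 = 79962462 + 1692011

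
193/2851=193/2851 = 0.07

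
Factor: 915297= 3^1*17^1*131^1*137^1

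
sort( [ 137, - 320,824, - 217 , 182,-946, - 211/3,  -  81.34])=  [ - 946, - 320, - 217, - 81.34,- 211/3,  137, 182,824 ] 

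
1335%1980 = 1335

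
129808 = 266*488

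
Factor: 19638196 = 2^2*17^1*53^1*5449^1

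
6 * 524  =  3144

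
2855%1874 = 981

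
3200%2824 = 376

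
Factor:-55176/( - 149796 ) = 242/657 =2^1*3^( -2)*11^2*73^( - 1 ) 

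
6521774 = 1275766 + 5246008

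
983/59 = 16+39/59=16.66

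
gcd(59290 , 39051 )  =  1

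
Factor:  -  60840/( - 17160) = 39/11 = 3^1* 11^( - 1)*13^1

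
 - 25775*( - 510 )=13145250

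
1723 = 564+1159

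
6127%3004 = 119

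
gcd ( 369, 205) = 41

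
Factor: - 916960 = -2^5 * 5^1*11^1*521^1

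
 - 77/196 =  - 1 + 17/28= -0.39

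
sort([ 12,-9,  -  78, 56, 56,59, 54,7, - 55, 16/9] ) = [ - 78, - 55,-9,16/9, 7,12,54,56,56, 59 ]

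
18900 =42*450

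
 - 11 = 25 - 36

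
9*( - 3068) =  - 27612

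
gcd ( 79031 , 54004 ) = 1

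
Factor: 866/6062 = 1/7  =  7^( -1 ) 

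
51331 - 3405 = 47926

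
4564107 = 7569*603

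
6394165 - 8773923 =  - 2379758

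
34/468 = 17/234 = 0.07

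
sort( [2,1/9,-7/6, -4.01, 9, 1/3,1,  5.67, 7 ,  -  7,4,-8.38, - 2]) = [-8.38,  -  7, - 4.01 ,-2 , - 7/6,  1/9,  1/3, 1 , 2,4,5.67 , 7, 9 ]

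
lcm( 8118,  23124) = 763092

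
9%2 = 1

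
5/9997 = 5/9997= 0.00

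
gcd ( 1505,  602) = 301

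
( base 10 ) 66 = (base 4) 1002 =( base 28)2a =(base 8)102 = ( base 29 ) 28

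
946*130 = 122980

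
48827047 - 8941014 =39886033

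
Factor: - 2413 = - 19^1*127^1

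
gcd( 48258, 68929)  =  7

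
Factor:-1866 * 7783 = -2^1*3^1 * 43^1*181^1*311^1 = -14523078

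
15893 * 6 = 95358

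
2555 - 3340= -785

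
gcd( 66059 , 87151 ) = 1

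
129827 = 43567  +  86260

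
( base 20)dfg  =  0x158c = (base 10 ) 5516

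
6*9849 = 59094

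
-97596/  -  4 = 24399/1 = 24399.00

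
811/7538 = 811/7538 = 0.11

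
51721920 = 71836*720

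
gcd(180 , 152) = 4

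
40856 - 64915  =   - 24059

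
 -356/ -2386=178/1193 = 0.15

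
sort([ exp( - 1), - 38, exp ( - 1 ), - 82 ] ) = [ - 82 , - 38 , exp( - 1),exp( - 1)] 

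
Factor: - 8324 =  - 2^2*2081^1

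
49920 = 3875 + 46045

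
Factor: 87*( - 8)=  - 696 = - 2^3*3^1*29^1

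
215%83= 49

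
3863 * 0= 0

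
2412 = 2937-525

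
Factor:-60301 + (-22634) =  - 82935 = - 3^2*5^1*19^1*97^1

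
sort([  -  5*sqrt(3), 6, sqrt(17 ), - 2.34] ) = [ - 5* sqrt(3), - 2.34 , sqrt( 17) , 6]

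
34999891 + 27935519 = 62935410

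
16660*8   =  133280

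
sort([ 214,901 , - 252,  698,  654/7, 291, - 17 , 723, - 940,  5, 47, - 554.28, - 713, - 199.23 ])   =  [ - 940, - 713, - 554.28, - 252, - 199.23, - 17, 5, 47, 654/7, 214, 291, 698,723,901 ]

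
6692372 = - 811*(-8252)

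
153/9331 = 153/9331 =0.02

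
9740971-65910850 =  - 56169879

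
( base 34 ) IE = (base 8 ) 1162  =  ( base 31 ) K6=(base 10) 626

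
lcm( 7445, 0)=0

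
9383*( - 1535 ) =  - 14402905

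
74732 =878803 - 804071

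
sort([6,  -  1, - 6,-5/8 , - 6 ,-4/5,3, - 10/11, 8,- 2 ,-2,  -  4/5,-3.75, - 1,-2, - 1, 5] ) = [ - 6, - 6, - 3.75,-2 , - 2, - 2, -1,-1,-1, - 10/11 ,- 4/5 , - 4/5, - 5/8, 3,5, 6,  8]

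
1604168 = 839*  1912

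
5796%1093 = 331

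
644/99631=92/14233 =0.01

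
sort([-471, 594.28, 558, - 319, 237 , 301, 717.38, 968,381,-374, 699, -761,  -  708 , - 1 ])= [ - 761,  -  708, - 471 , - 374, - 319,- 1, 237, 301, 381 , 558,594.28, 699, 717.38,968] 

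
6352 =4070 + 2282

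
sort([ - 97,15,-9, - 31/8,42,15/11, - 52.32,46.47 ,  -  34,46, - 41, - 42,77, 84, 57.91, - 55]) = [ - 97,-55, - 52.32, - 42 ,  -  41, - 34, - 9, - 31/8,15/11,15,42,  46,46.47, 57.91,77,84 ] 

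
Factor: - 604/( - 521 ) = 2^2*151^1*521^( - 1) 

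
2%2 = 0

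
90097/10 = 90097/10 = 9009.70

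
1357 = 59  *23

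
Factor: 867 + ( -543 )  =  324  =  2^2*3^4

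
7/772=7/772= 0.01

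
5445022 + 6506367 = 11951389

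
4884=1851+3033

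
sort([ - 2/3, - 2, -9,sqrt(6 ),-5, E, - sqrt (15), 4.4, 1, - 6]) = [ -9, - 6,-5, - sqrt(15 ),-2,  -  2/3,  1, sqrt(6 ), E, 4.4 ] 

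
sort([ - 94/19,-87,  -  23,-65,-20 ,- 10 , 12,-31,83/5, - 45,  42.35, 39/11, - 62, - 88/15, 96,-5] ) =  [  -  87, - 65, -62, - 45, - 31, - 23, - 20,  -  10, - 88/15, - 5,-94/19 , 39/11 , 12, 83/5,42.35, 96]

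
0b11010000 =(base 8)320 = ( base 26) 80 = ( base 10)208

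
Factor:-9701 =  - 89^1*109^1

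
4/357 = 4/357  =  0.01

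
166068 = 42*3954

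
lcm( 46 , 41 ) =1886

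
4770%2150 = 470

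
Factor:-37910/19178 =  - 5^1*17^1*43^(  -  1 ) = - 85/43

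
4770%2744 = 2026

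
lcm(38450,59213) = 2960650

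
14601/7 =14601/7 = 2085.86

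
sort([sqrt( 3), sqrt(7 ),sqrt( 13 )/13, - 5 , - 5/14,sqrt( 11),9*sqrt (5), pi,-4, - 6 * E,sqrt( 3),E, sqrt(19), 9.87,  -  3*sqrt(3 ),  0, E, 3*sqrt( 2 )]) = [  -  6 * E, - 3 * sqrt( 3),-5, - 4 , - 5/14, 0,sqrt(13)/13,sqrt (3 ),sqrt(3), sqrt( 7), E, E, pi,sqrt (11 ),3*sqrt(2),sqrt(19), 9.87, 9*sqrt(5) ]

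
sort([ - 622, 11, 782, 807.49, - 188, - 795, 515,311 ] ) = [ - 795, - 622, - 188, 11,  311, 515, 782, 807.49]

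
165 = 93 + 72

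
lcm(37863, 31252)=1968876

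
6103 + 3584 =9687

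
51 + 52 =103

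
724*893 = 646532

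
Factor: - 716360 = - 2^3*5^1*17909^1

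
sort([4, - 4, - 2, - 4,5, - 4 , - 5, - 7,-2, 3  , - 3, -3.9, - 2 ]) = [ - 7, - 5,  -  4, - 4, - 4, - 3.9, - 3, - 2, - 2, - 2,3, 4,  5]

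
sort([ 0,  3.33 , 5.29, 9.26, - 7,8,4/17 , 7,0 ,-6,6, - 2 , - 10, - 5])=[  -  10,  -  7, - 6, - 5, - 2,0, 0 , 4/17,3.33 , 5.29, 6,7, 8 , 9.26] 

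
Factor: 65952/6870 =2^4*3^1*5^ ( - 1 )  =  48/5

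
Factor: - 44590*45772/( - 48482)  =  2^2*5^1*7^2 * 13^1*3463^(-1 )*11443^1 = 145783820/3463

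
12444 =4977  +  7467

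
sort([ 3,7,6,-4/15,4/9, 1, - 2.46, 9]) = [ - 2.46,-4/15,4/9 , 1,3, 6 , 7,9 ] 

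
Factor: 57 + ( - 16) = 41 = 41^1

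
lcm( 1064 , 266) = 1064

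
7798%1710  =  958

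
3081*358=1102998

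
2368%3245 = 2368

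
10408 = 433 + 9975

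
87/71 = 1 + 16/71 =1.23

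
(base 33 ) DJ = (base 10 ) 448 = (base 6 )2024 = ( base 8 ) 700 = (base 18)16G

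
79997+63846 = 143843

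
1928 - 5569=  - 3641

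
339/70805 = 339/70805 =0.00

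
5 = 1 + 4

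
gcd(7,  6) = 1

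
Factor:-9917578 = - 2^1 * 11^1*450799^1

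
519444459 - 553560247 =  - 34115788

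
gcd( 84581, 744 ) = 1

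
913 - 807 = 106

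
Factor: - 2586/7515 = -862/2505 =-2^1*3^( - 1 )*5^ ( - 1)*167^( -1)*431^1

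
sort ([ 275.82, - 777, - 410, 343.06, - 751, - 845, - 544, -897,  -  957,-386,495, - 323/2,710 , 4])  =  [ - 957,- 897,-845 ,-777, - 751,  -  544,-410,-386, - 323/2,4, 275.82, 343.06 , 495, 710 ]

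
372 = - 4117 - - 4489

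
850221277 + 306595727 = 1156817004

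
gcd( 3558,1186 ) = 1186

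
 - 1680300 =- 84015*20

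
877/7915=877/7915 = 0.11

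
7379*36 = 265644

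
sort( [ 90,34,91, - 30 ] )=[ - 30 , 34 , 90,  91]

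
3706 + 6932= 10638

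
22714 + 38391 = 61105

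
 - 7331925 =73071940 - 80403865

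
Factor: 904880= 2^4*5^1 * 11311^1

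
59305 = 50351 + 8954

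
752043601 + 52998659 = 805042260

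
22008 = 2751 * 8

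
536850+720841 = 1257691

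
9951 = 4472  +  5479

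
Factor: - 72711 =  - 3^3*2693^1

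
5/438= 5/438 = 0.01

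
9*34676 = 312084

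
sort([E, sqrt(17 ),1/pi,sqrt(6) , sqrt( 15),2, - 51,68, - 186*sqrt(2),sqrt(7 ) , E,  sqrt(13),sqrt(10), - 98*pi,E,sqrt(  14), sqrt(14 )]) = [ - 98*pi, - 186*sqrt( 2 ), - 51,1/pi,2,sqrt( 6 ), sqrt(7),  E,E, E,sqrt( 10 ), sqrt(13),sqrt( 14 ) , sqrt( 14),sqrt ( 15), sqrt(17), 68]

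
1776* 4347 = 7720272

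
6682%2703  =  1276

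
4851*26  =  126126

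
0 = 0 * 159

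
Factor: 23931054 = 2^1*3^2  *7^1*189929^1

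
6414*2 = 12828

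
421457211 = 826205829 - 404748618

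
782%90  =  62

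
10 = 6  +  4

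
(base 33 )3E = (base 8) 161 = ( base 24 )4h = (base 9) 135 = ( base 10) 113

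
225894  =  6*37649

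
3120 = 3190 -70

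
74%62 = 12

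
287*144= 41328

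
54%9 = 0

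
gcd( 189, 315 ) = 63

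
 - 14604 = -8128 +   -  6476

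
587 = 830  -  243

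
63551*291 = 18493341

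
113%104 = 9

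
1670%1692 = 1670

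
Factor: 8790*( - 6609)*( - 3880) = 2^4*3^2 * 5^2*97^1*293^1*2203^1 = 225401266800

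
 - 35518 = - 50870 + 15352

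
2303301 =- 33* ( - 69797 )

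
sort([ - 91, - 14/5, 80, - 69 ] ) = [-91, - 69, - 14/5,80] 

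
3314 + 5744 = 9058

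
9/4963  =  9/4963  =  0.00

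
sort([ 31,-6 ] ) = [-6 , 31] 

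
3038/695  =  4 +258/695 = 4.37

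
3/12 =1/4  =  0.25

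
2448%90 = 18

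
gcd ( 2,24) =2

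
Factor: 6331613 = 79^1*80147^1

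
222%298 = 222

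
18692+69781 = 88473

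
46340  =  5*9268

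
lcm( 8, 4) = 8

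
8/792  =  1/99=0.01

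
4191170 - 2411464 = 1779706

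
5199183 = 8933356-3734173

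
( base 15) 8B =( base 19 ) 6h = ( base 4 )2003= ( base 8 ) 203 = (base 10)131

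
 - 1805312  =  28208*( - 64) 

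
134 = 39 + 95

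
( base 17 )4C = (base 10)80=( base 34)2C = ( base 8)120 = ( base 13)62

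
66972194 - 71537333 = -4565139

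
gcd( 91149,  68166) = 3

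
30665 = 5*6133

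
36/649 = 36/649 = 0.06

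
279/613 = 279/613 = 0.46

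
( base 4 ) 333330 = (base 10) 4092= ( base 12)2450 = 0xFFC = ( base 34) 3IC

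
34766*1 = 34766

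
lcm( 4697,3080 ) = 187880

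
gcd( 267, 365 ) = 1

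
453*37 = 16761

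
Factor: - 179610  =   - 2^1*3^1 * 5^1*5987^1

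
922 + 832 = 1754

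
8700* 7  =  60900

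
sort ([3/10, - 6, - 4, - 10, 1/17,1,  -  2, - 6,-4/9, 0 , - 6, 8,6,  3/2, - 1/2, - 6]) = [ - 10, - 6, - 6, - 6, - 6, - 4, - 2, - 1/2, - 4/9,0, 1/17, 3/10, 1,3/2, 6,  8] 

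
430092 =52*8271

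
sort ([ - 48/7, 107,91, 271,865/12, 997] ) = [ -48/7, 865/12,91,  107 , 271,997 ]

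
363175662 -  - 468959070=832134732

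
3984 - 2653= 1331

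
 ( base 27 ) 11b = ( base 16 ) 2FF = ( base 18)26B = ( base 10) 767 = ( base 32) NV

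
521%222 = 77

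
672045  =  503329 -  - 168716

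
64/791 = 64/791 =0.08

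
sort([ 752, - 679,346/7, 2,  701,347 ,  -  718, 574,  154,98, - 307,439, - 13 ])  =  [- 718, - 679, - 307, - 13 , 2,346/7,  98,  154,  347,  439, 574 , 701,752] 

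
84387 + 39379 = 123766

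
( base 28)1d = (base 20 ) 21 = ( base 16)29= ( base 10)41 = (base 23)1i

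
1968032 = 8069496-6101464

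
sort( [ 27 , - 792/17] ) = [ - 792/17,27] 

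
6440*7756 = 49948640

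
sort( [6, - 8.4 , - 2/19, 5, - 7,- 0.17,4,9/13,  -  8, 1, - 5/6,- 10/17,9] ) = [ - 8.4, - 8,  -  7, - 5/6,-10/17, - 0.17,-2/19, 9/13,1, 4,5,6,9 ]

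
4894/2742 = 1 + 1076/1371 = 1.78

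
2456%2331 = 125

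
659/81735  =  659/81735 = 0.01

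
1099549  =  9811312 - 8711763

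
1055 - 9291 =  - 8236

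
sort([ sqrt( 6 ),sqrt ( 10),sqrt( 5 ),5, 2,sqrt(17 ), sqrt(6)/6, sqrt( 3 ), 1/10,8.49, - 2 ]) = [ -2, 1/10,sqrt(6) /6,  sqrt( 3), 2,sqrt( 5), sqrt(6), sqrt(10),sqrt(17),5, 8.49]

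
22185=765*29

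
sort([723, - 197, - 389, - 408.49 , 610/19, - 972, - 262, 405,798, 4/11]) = [-972,-408.49,-389, - 262, - 197,4/11,610/19,405, 723,798 ]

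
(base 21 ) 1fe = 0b1100000010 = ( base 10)770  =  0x302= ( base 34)MM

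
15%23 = 15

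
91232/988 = 22808/247 = 92.34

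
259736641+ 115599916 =375336557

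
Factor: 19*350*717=2^1 * 3^1*5^2*7^1*19^1*239^1 = 4768050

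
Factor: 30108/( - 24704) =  - 2^( - 5)*3^1 * 13^1 = - 39/32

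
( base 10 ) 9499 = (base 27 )D0M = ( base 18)1b5d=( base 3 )111000211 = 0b10010100011011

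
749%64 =45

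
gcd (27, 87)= 3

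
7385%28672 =7385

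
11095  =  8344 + 2751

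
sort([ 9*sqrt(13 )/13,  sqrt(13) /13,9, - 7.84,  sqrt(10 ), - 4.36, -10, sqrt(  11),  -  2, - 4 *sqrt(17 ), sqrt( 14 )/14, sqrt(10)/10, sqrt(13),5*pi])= [ - 4*sqrt (17 ), - 10, - 7.84, - 4.36, - 2,sqrt (14) /14, sqrt(13)/13,sqrt (10)/10,9*sqrt( 13)/13, sqrt( 10 ), sqrt(11),  sqrt(13),9,5*pi ]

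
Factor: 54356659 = 7^1*23^1 * 283^1*1193^1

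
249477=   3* 83159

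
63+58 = 121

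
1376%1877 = 1376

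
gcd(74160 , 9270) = 9270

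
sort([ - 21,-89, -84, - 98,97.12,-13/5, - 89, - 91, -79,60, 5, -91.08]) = [-98,-91.08, - 91, -89,-89, - 84, - 79, - 21, - 13/5 , 5 , 60,97.12] 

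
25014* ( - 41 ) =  - 1025574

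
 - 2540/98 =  - 1270/49 = - 25.92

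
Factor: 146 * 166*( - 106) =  - 2569016=-2^3*53^1 * 73^1*83^1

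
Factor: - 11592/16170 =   -  276/385 = - 2^2 * 3^1*5^( - 1)*7^(-1 )*11^(-1)*23^1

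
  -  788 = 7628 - 8416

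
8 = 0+8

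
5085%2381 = 323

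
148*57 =8436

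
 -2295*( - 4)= 9180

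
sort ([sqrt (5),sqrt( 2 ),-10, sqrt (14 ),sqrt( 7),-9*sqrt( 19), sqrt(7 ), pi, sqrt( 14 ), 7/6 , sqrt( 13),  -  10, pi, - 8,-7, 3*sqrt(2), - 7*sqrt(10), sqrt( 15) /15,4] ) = [ - 9*sqrt( 19 ),-7*sqrt(10 ),-10,-10 ,  -  8, - 7,sqrt(15)/15,7/6,sqrt( 2), sqrt( 5), sqrt( 7 ),sqrt( 7 ),  pi , pi, sqrt(13), sqrt( 14 ), sqrt(14), 4,3*sqrt( 2 ) ] 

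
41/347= 41/347 =0.12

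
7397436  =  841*8796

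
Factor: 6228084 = 2^2* 3^1* 281^1*1847^1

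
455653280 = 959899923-504246643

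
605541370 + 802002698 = 1407544068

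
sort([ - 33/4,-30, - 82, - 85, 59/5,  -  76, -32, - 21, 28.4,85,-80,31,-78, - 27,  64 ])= [-85, - 82,-80, - 78, - 76,-32,-30, - 27, -21,-33/4,59/5, 28.4, 31, 64,85] 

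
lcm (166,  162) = 13446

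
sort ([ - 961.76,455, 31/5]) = [ - 961.76,31/5,455]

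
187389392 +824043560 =1011432952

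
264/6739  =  264/6739 = 0.04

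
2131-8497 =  - 6366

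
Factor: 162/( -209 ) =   -  2^1*3^4 * 11^ (  -  1)*19^( -1 ) 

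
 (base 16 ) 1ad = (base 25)H4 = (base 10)429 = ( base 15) 1d9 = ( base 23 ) if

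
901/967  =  901/967 = 0.93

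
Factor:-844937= - 67^1*12611^1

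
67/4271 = 67/4271 = 0.02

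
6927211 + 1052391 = 7979602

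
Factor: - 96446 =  - 2^1*7^1*83^2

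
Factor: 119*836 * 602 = 2^3 * 7^2*11^1*17^1*19^1*43^1  =  59889368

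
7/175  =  1/25 = 0.04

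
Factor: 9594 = 2^1*3^2*13^1* 41^1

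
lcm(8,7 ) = 56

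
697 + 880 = 1577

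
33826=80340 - 46514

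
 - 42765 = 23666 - 66431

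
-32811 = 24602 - 57413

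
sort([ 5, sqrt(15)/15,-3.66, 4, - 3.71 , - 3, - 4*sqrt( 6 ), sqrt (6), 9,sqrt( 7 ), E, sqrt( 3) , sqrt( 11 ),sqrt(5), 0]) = [-4*sqrt( 6 ), - 3.71, - 3.66,-3, 0,sqrt(15)/15, sqrt( 3 ) , sqrt(5) , sqrt (6), sqrt( 7), E , sqrt( 11), 4, 5,9]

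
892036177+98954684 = 990990861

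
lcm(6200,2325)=18600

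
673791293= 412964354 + 260826939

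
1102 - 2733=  - 1631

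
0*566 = 0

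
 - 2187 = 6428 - 8615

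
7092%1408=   52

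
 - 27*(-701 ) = 18927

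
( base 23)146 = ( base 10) 627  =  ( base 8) 1163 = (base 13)393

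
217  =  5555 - 5338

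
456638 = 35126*13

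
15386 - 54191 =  - 38805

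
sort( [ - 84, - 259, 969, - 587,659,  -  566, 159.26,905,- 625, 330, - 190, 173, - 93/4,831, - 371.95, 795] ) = [ - 625, - 587, - 566, - 371.95,  -  259, - 190, - 84, - 93/4, 159.26, 173,330,659, 795, 831 , 905,969] 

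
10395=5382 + 5013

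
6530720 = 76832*85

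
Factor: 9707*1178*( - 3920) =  - 44824596320 = - 2^5*5^1 *7^2*17^1*19^1*31^1*571^1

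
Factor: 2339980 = 2^2*5^1*79^1*1481^1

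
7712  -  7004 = 708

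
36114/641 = 56 + 218/641 = 56.34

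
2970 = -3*( - 990 ) 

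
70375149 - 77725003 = -7349854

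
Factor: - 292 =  - 2^2 * 73^1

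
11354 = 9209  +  2145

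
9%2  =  1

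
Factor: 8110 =2^1*5^1 * 811^1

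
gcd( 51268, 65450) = 14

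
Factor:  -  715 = -5^1*11^1*13^1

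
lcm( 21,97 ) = 2037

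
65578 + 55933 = 121511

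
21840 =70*312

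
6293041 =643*9787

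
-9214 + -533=-9747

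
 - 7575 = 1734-9309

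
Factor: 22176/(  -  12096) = - 2^ (  -  1 )*3^(- 1 )*  11^1 = - 11/6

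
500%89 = 55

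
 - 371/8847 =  - 371/8847 = -0.04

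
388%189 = 10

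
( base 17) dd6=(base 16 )F90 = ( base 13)1a76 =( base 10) 3984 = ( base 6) 30240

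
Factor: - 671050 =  - 2^1 * 5^2*13421^1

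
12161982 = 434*28023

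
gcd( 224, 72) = 8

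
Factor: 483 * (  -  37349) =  - 18039567 = - 3^1 * 7^1*13^3*  17^1*23^1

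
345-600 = -255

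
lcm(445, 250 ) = 22250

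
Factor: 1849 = 43^2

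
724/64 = 181/16 =11.31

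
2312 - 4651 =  - 2339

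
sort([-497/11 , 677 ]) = [ - 497/11, 677 ] 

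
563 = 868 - 305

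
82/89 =82/89 = 0.92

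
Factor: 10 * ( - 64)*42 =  - 26880=- 2^8*3^1*5^1*7^1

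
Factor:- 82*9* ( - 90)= 66420 = 2^2* 3^4*5^1*41^1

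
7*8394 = 58758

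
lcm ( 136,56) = 952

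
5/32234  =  5/32234   =  0.00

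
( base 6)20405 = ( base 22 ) 5ed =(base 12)1705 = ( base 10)2741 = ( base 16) ab5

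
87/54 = 1+11/18 = 1.61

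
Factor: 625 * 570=356250  =  2^1*3^1 * 5^5*19^1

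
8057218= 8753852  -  696634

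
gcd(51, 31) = 1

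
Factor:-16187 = - 16187^1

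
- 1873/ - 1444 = 1 + 429/1444 = 1.30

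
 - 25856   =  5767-31623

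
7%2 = 1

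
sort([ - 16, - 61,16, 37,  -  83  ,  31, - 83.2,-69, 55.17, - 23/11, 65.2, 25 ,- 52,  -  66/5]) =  [ - 83.2 , - 83, - 69,-61,-52, - 16, - 66/5, - 23/11,16,  25, 31, 37,55.17, 65.2]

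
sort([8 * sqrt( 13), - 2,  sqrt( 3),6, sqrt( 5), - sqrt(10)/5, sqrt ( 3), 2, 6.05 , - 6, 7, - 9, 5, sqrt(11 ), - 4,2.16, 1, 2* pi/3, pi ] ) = [ - 9, - 6, -4, - 2, - sqrt( 10) /5, 1, sqrt( 3),sqrt( 3 ), 2, 2*pi/3 , 2.16,sqrt(5),pi,sqrt( 11), 5, 6,  6.05,7, 8 * sqrt(13)]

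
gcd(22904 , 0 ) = 22904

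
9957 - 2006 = 7951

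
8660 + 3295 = 11955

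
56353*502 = 28289206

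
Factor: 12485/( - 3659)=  - 5^1*11^1*227^1*3659^(-1)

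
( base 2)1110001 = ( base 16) 71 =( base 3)11012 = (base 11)a3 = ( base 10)113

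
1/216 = 1/216 = 0.00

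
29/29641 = 29/29641 = 0.00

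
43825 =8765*5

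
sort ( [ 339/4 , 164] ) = [ 339/4,164]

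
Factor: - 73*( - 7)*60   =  30660  =  2^2  *  3^1*5^1*7^1 * 73^1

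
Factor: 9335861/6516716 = 2^(-2 )*23^1*71^1*227^( - 1 )*5717^1*7177^( - 1 )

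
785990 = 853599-67609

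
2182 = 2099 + 83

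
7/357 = 1/51 = 0.02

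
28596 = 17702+10894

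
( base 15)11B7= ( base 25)60M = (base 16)EBC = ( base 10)3772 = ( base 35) 32R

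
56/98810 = 28/49405=0.00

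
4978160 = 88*56570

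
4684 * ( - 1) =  - 4684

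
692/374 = 1 + 159/187  =  1.85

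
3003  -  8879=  - 5876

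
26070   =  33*790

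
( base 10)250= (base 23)ak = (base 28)8Q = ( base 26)9G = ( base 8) 372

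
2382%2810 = 2382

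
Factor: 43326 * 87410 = 3787125660= 2^2*3^2*5^1*29^1* 83^1*8741^1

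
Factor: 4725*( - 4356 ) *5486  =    -  112913400600  =  -2^3*3^5*5^2  *7^1*11^2 * 13^1 * 211^1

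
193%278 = 193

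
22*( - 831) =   -  18282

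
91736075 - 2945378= 88790697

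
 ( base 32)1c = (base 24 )1k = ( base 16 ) 2C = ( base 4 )230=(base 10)44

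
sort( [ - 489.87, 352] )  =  [ - 489.87,352] 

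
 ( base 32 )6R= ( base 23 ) 9c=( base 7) 432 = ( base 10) 219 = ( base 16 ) DB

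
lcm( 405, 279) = 12555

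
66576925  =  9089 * 7325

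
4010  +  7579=11589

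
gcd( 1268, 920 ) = 4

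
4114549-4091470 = 23079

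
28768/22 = 14384/11 = 1307.64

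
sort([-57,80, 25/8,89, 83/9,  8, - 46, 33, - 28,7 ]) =[ - 57 , - 46,- 28,25/8 , 7,8, 83/9,33, 80,89] 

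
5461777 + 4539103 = 10000880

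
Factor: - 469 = - 7^1*67^1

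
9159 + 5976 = 15135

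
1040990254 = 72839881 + 968150373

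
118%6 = 4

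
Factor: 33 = 3^1*11^1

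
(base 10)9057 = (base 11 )6894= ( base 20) 12ch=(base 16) 2361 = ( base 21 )KB6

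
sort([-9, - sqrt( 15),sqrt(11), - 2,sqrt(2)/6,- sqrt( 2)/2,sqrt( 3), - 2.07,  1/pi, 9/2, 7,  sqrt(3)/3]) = [ - 9 , - sqrt(15 ) , - 2.07, - 2, -sqrt(2)/2 , sqrt(2)/6,  1/pi , sqrt(3) /3,sqrt(3), sqrt ( 11 ), 9/2,  7] 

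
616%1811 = 616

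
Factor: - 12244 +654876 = 2^3*80329^1 = 642632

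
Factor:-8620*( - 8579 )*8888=2^5*5^1*11^1*23^1*101^1*373^1*431^1 =657276310240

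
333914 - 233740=100174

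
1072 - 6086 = - 5014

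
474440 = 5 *94888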